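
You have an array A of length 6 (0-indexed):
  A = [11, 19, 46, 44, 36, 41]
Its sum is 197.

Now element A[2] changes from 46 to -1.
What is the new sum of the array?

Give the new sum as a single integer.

Old value at index 2: 46
New value at index 2: -1
Delta = -1 - 46 = -47
New sum = old_sum + delta = 197 + (-47) = 150

Answer: 150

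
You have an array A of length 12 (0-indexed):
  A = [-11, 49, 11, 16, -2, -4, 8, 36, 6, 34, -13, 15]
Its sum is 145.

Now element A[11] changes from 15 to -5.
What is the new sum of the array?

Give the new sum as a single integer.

Answer: 125

Derivation:
Old value at index 11: 15
New value at index 11: -5
Delta = -5 - 15 = -20
New sum = old_sum + delta = 145 + (-20) = 125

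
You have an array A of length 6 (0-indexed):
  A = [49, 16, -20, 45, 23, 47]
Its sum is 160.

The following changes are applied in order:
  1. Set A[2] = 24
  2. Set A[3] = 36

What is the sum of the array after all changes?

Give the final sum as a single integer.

Initial sum: 160
Change 1: A[2] -20 -> 24, delta = 44, sum = 204
Change 2: A[3] 45 -> 36, delta = -9, sum = 195

Answer: 195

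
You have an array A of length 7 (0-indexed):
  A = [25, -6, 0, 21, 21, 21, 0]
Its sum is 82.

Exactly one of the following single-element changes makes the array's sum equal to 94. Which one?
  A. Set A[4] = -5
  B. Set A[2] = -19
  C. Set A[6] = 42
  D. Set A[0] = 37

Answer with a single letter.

Answer: D

Derivation:
Option A: A[4] 21->-5, delta=-26, new_sum=82+(-26)=56
Option B: A[2] 0->-19, delta=-19, new_sum=82+(-19)=63
Option C: A[6] 0->42, delta=42, new_sum=82+(42)=124
Option D: A[0] 25->37, delta=12, new_sum=82+(12)=94 <-- matches target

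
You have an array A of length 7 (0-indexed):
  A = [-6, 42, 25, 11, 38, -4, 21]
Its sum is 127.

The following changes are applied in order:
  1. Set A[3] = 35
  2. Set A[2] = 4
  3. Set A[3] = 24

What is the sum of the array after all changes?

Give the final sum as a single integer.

Initial sum: 127
Change 1: A[3] 11 -> 35, delta = 24, sum = 151
Change 2: A[2] 25 -> 4, delta = -21, sum = 130
Change 3: A[3] 35 -> 24, delta = -11, sum = 119

Answer: 119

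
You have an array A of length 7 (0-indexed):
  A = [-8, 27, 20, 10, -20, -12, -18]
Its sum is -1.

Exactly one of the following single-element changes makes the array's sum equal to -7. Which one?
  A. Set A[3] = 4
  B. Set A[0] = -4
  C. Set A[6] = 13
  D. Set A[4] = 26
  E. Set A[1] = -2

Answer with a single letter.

Answer: A

Derivation:
Option A: A[3] 10->4, delta=-6, new_sum=-1+(-6)=-7 <-- matches target
Option B: A[0] -8->-4, delta=4, new_sum=-1+(4)=3
Option C: A[6] -18->13, delta=31, new_sum=-1+(31)=30
Option D: A[4] -20->26, delta=46, new_sum=-1+(46)=45
Option E: A[1] 27->-2, delta=-29, new_sum=-1+(-29)=-30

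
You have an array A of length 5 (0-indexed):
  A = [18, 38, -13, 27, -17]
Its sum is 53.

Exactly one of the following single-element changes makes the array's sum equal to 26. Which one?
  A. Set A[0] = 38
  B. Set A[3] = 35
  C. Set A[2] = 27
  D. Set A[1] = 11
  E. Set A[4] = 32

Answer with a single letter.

Option A: A[0] 18->38, delta=20, new_sum=53+(20)=73
Option B: A[3] 27->35, delta=8, new_sum=53+(8)=61
Option C: A[2] -13->27, delta=40, new_sum=53+(40)=93
Option D: A[1] 38->11, delta=-27, new_sum=53+(-27)=26 <-- matches target
Option E: A[4] -17->32, delta=49, new_sum=53+(49)=102

Answer: D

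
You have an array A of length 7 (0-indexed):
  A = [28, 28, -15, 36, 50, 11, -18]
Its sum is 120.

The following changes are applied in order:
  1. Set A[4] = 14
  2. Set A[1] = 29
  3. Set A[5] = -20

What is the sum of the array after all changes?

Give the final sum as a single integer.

Answer: 54

Derivation:
Initial sum: 120
Change 1: A[4] 50 -> 14, delta = -36, sum = 84
Change 2: A[1] 28 -> 29, delta = 1, sum = 85
Change 3: A[5] 11 -> -20, delta = -31, sum = 54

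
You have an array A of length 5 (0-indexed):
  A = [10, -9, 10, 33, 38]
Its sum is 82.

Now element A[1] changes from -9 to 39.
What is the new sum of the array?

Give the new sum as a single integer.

Old value at index 1: -9
New value at index 1: 39
Delta = 39 - -9 = 48
New sum = old_sum + delta = 82 + (48) = 130

Answer: 130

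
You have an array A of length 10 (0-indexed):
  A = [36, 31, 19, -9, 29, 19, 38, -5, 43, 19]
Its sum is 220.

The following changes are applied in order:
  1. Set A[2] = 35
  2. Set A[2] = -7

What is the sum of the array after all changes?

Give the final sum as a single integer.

Answer: 194

Derivation:
Initial sum: 220
Change 1: A[2] 19 -> 35, delta = 16, sum = 236
Change 2: A[2] 35 -> -7, delta = -42, sum = 194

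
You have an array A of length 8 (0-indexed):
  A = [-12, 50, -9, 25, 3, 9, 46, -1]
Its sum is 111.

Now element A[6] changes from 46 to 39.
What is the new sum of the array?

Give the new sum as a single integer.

Answer: 104

Derivation:
Old value at index 6: 46
New value at index 6: 39
Delta = 39 - 46 = -7
New sum = old_sum + delta = 111 + (-7) = 104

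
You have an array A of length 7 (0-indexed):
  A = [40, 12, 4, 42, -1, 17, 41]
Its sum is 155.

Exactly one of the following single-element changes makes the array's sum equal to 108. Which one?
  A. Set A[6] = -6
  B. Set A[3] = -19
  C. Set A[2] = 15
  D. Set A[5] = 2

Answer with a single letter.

Answer: A

Derivation:
Option A: A[6] 41->-6, delta=-47, new_sum=155+(-47)=108 <-- matches target
Option B: A[3] 42->-19, delta=-61, new_sum=155+(-61)=94
Option C: A[2] 4->15, delta=11, new_sum=155+(11)=166
Option D: A[5] 17->2, delta=-15, new_sum=155+(-15)=140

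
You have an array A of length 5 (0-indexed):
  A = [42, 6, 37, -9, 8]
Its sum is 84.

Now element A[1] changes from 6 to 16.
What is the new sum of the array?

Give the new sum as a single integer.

Answer: 94

Derivation:
Old value at index 1: 6
New value at index 1: 16
Delta = 16 - 6 = 10
New sum = old_sum + delta = 84 + (10) = 94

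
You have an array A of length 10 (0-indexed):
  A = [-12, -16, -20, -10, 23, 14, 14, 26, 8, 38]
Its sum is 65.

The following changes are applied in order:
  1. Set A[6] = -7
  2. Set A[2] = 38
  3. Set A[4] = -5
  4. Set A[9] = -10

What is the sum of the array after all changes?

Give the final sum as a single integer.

Initial sum: 65
Change 1: A[6] 14 -> -7, delta = -21, sum = 44
Change 2: A[2] -20 -> 38, delta = 58, sum = 102
Change 3: A[4] 23 -> -5, delta = -28, sum = 74
Change 4: A[9] 38 -> -10, delta = -48, sum = 26

Answer: 26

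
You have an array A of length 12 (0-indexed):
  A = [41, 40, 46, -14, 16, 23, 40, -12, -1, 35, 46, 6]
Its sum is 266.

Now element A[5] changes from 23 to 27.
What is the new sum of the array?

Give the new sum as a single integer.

Old value at index 5: 23
New value at index 5: 27
Delta = 27 - 23 = 4
New sum = old_sum + delta = 266 + (4) = 270

Answer: 270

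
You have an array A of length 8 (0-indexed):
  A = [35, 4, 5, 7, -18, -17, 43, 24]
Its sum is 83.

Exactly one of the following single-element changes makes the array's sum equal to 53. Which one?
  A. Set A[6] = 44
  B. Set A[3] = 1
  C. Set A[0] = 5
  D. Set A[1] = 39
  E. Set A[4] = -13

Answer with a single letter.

Option A: A[6] 43->44, delta=1, new_sum=83+(1)=84
Option B: A[3] 7->1, delta=-6, new_sum=83+(-6)=77
Option C: A[0] 35->5, delta=-30, new_sum=83+(-30)=53 <-- matches target
Option D: A[1] 4->39, delta=35, new_sum=83+(35)=118
Option E: A[4] -18->-13, delta=5, new_sum=83+(5)=88

Answer: C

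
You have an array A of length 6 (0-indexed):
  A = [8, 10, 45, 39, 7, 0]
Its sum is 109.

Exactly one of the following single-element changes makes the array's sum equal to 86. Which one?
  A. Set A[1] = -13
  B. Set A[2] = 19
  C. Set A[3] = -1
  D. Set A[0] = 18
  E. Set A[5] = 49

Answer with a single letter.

Answer: A

Derivation:
Option A: A[1] 10->-13, delta=-23, new_sum=109+(-23)=86 <-- matches target
Option B: A[2] 45->19, delta=-26, new_sum=109+(-26)=83
Option C: A[3] 39->-1, delta=-40, new_sum=109+(-40)=69
Option D: A[0] 8->18, delta=10, new_sum=109+(10)=119
Option E: A[5] 0->49, delta=49, new_sum=109+(49)=158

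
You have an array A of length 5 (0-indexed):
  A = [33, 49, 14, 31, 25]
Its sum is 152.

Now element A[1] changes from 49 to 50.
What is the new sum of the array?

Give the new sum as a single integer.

Old value at index 1: 49
New value at index 1: 50
Delta = 50 - 49 = 1
New sum = old_sum + delta = 152 + (1) = 153

Answer: 153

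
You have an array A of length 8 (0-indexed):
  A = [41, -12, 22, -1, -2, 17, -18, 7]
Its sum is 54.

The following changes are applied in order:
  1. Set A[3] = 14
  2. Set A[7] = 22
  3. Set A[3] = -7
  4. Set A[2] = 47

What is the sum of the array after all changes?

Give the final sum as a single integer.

Initial sum: 54
Change 1: A[3] -1 -> 14, delta = 15, sum = 69
Change 2: A[7] 7 -> 22, delta = 15, sum = 84
Change 3: A[3] 14 -> -7, delta = -21, sum = 63
Change 4: A[2] 22 -> 47, delta = 25, sum = 88

Answer: 88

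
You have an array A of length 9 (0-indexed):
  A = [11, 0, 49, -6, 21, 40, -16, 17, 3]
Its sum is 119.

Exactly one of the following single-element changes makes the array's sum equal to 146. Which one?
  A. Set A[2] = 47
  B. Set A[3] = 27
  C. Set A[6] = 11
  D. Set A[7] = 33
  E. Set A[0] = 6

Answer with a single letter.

Option A: A[2] 49->47, delta=-2, new_sum=119+(-2)=117
Option B: A[3] -6->27, delta=33, new_sum=119+(33)=152
Option C: A[6] -16->11, delta=27, new_sum=119+(27)=146 <-- matches target
Option D: A[7] 17->33, delta=16, new_sum=119+(16)=135
Option E: A[0] 11->6, delta=-5, new_sum=119+(-5)=114

Answer: C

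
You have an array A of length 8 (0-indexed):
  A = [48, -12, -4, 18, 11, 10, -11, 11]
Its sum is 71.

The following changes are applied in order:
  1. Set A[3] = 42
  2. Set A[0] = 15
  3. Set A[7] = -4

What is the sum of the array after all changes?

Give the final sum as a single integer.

Answer: 47

Derivation:
Initial sum: 71
Change 1: A[3] 18 -> 42, delta = 24, sum = 95
Change 2: A[0] 48 -> 15, delta = -33, sum = 62
Change 3: A[7] 11 -> -4, delta = -15, sum = 47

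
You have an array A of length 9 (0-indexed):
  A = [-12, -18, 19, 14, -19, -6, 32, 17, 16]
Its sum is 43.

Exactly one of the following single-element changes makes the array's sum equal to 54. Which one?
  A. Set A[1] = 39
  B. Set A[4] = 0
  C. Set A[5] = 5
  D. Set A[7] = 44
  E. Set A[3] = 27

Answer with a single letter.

Answer: C

Derivation:
Option A: A[1] -18->39, delta=57, new_sum=43+(57)=100
Option B: A[4] -19->0, delta=19, new_sum=43+(19)=62
Option C: A[5] -6->5, delta=11, new_sum=43+(11)=54 <-- matches target
Option D: A[7] 17->44, delta=27, new_sum=43+(27)=70
Option E: A[3] 14->27, delta=13, new_sum=43+(13)=56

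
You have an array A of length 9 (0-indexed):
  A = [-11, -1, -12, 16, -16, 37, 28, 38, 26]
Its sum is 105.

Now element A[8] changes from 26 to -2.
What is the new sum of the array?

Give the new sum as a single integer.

Answer: 77

Derivation:
Old value at index 8: 26
New value at index 8: -2
Delta = -2 - 26 = -28
New sum = old_sum + delta = 105 + (-28) = 77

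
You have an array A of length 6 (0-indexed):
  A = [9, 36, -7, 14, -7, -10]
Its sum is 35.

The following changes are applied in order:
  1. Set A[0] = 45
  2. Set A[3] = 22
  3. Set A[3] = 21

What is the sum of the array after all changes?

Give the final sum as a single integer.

Initial sum: 35
Change 1: A[0] 9 -> 45, delta = 36, sum = 71
Change 2: A[3] 14 -> 22, delta = 8, sum = 79
Change 3: A[3] 22 -> 21, delta = -1, sum = 78

Answer: 78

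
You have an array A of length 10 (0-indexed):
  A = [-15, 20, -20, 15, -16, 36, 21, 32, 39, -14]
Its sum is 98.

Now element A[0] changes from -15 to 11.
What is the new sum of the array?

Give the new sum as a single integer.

Old value at index 0: -15
New value at index 0: 11
Delta = 11 - -15 = 26
New sum = old_sum + delta = 98 + (26) = 124

Answer: 124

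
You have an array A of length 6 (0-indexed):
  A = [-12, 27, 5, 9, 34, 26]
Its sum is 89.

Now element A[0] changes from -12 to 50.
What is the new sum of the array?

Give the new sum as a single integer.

Answer: 151

Derivation:
Old value at index 0: -12
New value at index 0: 50
Delta = 50 - -12 = 62
New sum = old_sum + delta = 89 + (62) = 151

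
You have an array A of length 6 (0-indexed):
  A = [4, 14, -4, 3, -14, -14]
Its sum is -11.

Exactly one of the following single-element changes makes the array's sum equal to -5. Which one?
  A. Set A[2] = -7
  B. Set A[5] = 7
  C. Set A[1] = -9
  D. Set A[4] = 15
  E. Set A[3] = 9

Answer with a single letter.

Answer: E

Derivation:
Option A: A[2] -4->-7, delta=-3, new_sum=-11+(-3)=-14
Option B: A[5] -14->7, delta=21, new_sum=-11+(21)=10
Option C: A[1] 14->-9, delta=-23, new_sum=-11+(-23)=-34
Option D: A[4] -14->15, delta=29, new_sum=-11+(29)=18
Option E: A[3] 3->9, delta=6, new_sum=-11+(6)=-5 <-- matches target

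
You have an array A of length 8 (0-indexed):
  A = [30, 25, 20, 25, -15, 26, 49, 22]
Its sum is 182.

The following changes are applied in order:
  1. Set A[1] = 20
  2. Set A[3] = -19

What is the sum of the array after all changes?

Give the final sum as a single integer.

Answer: 133

Derivation:
Initial sum: 182
Change 1: A[1] 25 -> 20, delta = -5, sum = 177
Change 2: A[3] 25 -> -19, delta = -44, sum = 133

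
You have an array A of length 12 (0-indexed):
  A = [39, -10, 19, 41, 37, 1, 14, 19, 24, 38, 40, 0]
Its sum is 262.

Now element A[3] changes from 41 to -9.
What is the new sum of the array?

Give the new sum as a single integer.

Old value at index 3: 41
New value at index 3: -9
Delta = -9 - 41 = -50
New sum = old_sum + delta = 262 + (-50) = 212

Answer: 212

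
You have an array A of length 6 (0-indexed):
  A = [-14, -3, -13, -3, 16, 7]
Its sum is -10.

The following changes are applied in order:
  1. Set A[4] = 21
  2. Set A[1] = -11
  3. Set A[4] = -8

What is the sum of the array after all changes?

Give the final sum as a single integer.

Answer: -42

Derivation:
Initial sum: -10
Change 1: A[4] 16 -> 21, delta = 5, sum = -5
Change 2: A[1] -3 -> -11, delta = -8, sum = -13
Change 3: A[4] 21 -> -8, delta = -29, sum = -42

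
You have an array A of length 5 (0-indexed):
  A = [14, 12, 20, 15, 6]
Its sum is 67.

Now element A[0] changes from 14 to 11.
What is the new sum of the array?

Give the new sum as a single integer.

Old value at index 0: 14
New value at index 0: 11
Delta = 11 - 14 = -3
New sum = old_sum + delta = 67 + (-3) = 64

Answer: 64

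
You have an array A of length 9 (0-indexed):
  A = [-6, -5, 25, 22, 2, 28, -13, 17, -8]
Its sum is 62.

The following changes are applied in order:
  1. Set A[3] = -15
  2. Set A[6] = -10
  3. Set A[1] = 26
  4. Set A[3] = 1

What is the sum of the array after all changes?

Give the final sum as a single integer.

Initial sum: 62
Change 1: A[3] 22 -> -15, delta = -37, sum = 25
Change 2: A[6] -13 -> -10, delta = 3, sum = 28
Change 3: A[1] -5 -> 26, delta = 31, sum = 59
Change 4: A[3] -15 -> 1, delta = 16, sum = 75

Answer: 75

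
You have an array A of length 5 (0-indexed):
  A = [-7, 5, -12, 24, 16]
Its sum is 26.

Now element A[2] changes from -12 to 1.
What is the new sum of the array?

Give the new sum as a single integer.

Answer: 39

Derivation:
Old value at index 2: -12
New value at index 2: 1
Delta = 1 - -12 = 13
New sum = old_sum + delta = 26 + (13) = 39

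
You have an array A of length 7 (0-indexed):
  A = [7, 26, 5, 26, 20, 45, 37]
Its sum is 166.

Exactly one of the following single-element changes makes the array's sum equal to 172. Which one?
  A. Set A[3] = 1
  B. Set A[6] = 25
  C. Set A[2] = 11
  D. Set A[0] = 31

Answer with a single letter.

Option A: A[3] 26->1, delta=-25, new_sum=166+(-25)=141
Option B: A[6] 37->25, delta=-12, new_sum=166+(-12)=154
Option C: A[2] 5->11, delta=6, new_sum=166+(6)=172 <-- matches target
Option D: A[0] 7->31, delta=24, new_sum=166+(24)=190

Answer: C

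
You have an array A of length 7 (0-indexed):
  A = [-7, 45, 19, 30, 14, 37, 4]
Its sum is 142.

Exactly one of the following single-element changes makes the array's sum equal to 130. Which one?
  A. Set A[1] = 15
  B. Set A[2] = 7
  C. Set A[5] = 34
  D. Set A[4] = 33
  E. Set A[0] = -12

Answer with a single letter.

Option A: A[1] 45->15, delta=-30, new_sum=142+(-30)=112
Option B: A[2] 19->7, delta=-12, new_sum=142+(-12)=130 <-- matches target
Option C: A[5] 37->34, delta=-3, new_sum=142+(-3)=139
Option D: A[4] 14->33, delta=19, new_sum=142+(19)=161
Option E: A[0] -7->-12, delta=-5, new_sum=142+(-5)=137

Answer: B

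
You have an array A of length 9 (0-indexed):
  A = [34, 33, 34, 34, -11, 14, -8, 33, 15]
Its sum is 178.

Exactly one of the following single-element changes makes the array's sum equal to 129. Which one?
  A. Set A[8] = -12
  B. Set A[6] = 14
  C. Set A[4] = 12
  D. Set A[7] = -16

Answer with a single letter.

Answer: D

Derivation:
Option A: A[8] 15->-12, delta=-27, new_sum=178+(-27)=151
Option B: A[6] -8->14, delta=22, new_sum=178+(22)=200
Option C: A[4] -11->12, delta=23, new_sum=178+(23)=201
Option D: A[7] 33->-16, delta=-49, new_sum=178+(-49)=129 <-- matches target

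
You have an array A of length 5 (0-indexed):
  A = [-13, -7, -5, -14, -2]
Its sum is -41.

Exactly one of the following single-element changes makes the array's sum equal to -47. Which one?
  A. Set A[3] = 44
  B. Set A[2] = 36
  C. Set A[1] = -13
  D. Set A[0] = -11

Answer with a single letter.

Option A: A[3] -14->44, delta=58, new_sum=-41+(58)=17
Option B: A[2] -5->36, delta=41, new_sum=-41+(41)=0
Option C: A[1] -7->-13, delta=-6, new_sum=-41+(-6)=-47 <-- matches target
Option D: A[0] -13->-11, delta=2, new_sum=-41+(2)=-39

Answer: C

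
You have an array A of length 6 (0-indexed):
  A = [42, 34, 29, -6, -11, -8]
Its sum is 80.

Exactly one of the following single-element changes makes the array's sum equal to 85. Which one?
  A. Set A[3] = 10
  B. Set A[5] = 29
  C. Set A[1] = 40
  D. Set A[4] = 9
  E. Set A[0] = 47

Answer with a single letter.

Answer: E

Derivation:
Option A: A[3] -6->10, delta=16, new_sum=80+(16)=96
Option B: A[5] -8->29, delta=37, new_sum=80+(37)=117
Option C: A[1] 34->40, delta=6, new_sum=80+(6)=86
Option D: A[4] -11->9, delta=20, new_sum=80+(20)=100
Option E: A[0] 42->47, delta=5, new_sum=80+(5)=85 <-- matches target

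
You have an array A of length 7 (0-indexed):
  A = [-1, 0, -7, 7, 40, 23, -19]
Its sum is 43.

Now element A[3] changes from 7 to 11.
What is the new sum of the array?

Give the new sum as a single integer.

Answer: 47

Derivation:
Old value at index 3: 7
New value at index 3: 11
Delta = 11 - 7 = 4
New sum = old_sum + delta = 43 + (4) = 47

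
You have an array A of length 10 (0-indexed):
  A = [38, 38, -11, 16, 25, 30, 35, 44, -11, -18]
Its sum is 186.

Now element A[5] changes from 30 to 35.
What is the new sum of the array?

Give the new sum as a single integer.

Old value at index 5: 30
New value at index 5: 35
Delta = 35 - 30 = 5
New sum = old_sum + delta = 186 + (5) = 191

Answer: 191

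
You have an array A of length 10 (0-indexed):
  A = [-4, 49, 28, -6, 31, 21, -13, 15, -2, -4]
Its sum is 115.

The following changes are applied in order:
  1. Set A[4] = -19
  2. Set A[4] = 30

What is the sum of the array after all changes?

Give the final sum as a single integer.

Initial sum: 115
Change 1: A[4] 31 -> -19, delta = -50, sum = 65
Change 2: A[4] -19 -> 30, delta = 49, sum = 114

Answer: 114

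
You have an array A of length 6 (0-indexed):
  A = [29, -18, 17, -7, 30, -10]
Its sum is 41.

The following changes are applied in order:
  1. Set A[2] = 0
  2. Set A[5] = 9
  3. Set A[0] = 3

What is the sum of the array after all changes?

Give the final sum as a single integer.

Initial sum: 41
Change 1: A[2] 17 -> 0, delta = -17, sum = 24
Change 2: A[5] -10 -> 9, delta = 19, sum = 43
Change 3: A[0] 29 -> 3, delta = -26, sum = 17

Answer: 17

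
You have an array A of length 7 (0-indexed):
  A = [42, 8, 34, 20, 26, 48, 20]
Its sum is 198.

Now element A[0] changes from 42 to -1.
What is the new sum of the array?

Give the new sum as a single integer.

Answer: 155

Derivation:
Old value at index 0: 42
New value at index 0: -1
Delta = -1 - 42 = -43
New sum = old_sum + delta = 198 + (-43) = 155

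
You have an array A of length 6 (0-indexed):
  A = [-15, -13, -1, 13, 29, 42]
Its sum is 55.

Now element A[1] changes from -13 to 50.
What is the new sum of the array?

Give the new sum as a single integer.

Old value at index 1: -13
New value at index 1: 50
Delta = 50 - -13 = 63
New sum = old_sum + delta = 55 + (63) = 118

Answer: 118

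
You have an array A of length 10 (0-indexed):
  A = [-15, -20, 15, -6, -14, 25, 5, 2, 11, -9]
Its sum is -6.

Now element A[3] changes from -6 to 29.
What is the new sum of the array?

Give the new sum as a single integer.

Answer: 29

Derivation:
Old value at index 3: -6
New value at index 3: 29
Delta = 29 - -6 = 35
New sum = old_sum + delta = -6 + (35) = 29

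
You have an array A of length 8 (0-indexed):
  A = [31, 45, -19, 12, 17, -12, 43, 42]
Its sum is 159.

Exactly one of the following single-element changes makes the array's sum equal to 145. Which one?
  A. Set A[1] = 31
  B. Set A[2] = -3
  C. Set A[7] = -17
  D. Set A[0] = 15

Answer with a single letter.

Option A: A[1] 45->31, delta=-14, new_sum=159+(-14)=145 <-- matches target
Option B: A[2] -19->-3, delta=16, new_sum=159+(16)=175
Option C: A[7] 42->-17, delta=-59, new_sum=159+(-59)=100
Option D: A[0] 31->15, delta=-16, new_sum=159+(-16)=143

Answer: A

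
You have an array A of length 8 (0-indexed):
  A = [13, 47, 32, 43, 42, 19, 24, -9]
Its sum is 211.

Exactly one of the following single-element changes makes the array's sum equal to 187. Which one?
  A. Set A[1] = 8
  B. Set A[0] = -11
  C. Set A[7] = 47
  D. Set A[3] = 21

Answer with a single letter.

Answer: B

Derivation:
Option A: A[1] 47->8, delta=-39, new_sum=211+(-39)=172
Option B: A[0] 13->-11, delta=-24, new_sum=211+(-24)=187 <-- matches target
Option C: A[7] -9->47, delta=56, new_sum=211+(56)=267
Option D: A[3] 43->21, delta=-22, new_sum=211+(-22)=189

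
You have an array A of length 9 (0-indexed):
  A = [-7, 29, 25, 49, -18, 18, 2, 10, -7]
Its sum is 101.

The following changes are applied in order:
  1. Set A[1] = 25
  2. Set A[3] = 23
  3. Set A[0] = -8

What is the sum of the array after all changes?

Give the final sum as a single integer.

Initial sum: 101
Change 1: A[1] 29 -> 25, delta = -4, sum = 97
Change 2: A[3] 49 -> 23, delta = -26, sum = 71
Change 3: A[0] -7 -> -8, delta = -1, sum = 70

Answer: 70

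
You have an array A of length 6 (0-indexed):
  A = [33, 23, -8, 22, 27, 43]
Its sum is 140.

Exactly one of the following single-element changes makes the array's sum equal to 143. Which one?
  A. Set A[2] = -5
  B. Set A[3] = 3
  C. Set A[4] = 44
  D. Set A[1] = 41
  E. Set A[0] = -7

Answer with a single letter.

Option A: A[2] -8->-5, delta=3, new_sum=140+(3)=143 <-- matches target
Option B: A[3] 22->3, delta=-19, new_sum=140+(-19)=121
Option C: A[4] 27->44, delta=17, new_sum=140+(17)=157
Option D: A[1] 23->41, delta=18, new_sum=140+(18)=158
Option E: A[0] 33->-7, delta=-40, new_sum=140+(-40)=100

Answer: A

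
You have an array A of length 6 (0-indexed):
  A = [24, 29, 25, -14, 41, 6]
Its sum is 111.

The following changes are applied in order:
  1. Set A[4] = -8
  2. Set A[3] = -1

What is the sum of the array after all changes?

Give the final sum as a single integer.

Answer: 75

Derivation:
Initial sum: 111
Change 1: A[4] 41 -> -8, delta = -49, sum = 62
Change 2: A[3] -14 -> -1, delta = 13, sum = 75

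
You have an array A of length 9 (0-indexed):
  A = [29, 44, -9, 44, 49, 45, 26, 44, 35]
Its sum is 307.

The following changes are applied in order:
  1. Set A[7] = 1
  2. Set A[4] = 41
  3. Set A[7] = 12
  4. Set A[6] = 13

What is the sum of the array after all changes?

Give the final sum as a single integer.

Answer: 254

Derivation:
Initial sum: 307
Change 1: A[7] 44 -> 1, delta = -43, sum = 264
Change 2: A[4] 49 -> 41, delta = -8, sum = 256
Change 3: A[7] 1 -> 12, delta = 11, sum = 267
Change 4: A[6] 26 -> 13, delta = -13, sum = 254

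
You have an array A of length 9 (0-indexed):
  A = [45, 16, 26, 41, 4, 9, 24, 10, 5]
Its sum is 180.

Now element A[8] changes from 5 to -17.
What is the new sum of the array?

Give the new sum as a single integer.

Answer: 158

Derivation:
Old value at index 8: 5
New value at index 8: -17
Delta = -17 - 5 = -22
New sum = old_sum + delta = 180 + (-22) = 158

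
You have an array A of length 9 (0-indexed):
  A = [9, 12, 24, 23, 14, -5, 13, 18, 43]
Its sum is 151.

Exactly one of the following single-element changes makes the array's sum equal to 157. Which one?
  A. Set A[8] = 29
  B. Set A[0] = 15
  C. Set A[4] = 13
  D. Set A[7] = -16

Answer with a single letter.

Option A: A[8] 43->29, delta=-14, new_sum=151+(-14)=137
Option B: A[0] 9->15, delta=6, new_sum=151+(6)=157 <-- matches target
Option C: A[4] 14->13, delta=-1, new_sum=151+(-1)=150
Option D: A[7] 18->-16, delta=-34, new_sum=151+(-34)=117

Answer: B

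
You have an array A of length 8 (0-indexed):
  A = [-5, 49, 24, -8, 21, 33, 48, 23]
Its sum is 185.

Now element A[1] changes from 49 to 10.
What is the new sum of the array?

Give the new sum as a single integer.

Answer: 146

Derivation:
Old value at index 1: 49
New value at index 1: 10
Delta = 10 - 49 = -39
New sum = old_sum + delta = 185 + (-39) = 146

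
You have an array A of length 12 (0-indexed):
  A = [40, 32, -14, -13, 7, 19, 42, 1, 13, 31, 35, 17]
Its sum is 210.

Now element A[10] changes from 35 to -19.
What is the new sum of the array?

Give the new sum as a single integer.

Old value at index 10: 35
New value at index 10: -19
Delta = -19 - 35 = -54
New sum = old_sum + delta = 210 + (-54) = 156

Answer: 156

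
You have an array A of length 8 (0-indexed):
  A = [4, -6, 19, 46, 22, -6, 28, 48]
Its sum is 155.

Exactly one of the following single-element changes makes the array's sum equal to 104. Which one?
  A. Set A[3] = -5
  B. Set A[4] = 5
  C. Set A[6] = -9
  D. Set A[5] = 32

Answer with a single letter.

Answer: A

Derivation:
Option A: A[3] 46->-5, delta=-51, new_sum=155+(-51)=104 <-- matches target
Option B: A[4] 22->5, delta=-17, new_sum=155+(-17)=138
Option C: A[6] 28->-9, delta=-37, new_sum=155+(-37)=118
Option D: A[5] -6->32, delta=38, new_sum=155+(38)=193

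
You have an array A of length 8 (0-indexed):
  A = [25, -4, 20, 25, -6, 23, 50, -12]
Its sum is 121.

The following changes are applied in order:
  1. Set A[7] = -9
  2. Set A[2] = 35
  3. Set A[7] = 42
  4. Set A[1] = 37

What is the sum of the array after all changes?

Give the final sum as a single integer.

Answer: 231

Derivation:
Initial sum: 121
Change 1: A[7] -12 -> -9, delta = 3, sum = 124
Change 2: A[2] 20 -> 35, delta = 15, sum = 139
Change 3: A[7] -9 -> 42, delta = 51, sum = 190
Change 4: A[1] -4 -> 37, delta = 41, sum = 231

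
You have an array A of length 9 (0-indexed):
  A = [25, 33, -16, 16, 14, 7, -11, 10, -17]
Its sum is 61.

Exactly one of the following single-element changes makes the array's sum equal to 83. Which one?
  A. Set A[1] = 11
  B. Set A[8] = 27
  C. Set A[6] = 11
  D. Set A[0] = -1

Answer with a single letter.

Option A: A[1] 33->11, delta=-22, new_sum=61+(-22)=39
Option B: A[8] -17->27, delta=44, new_sum=61+(44)=105
Option C: A[6] -11->11, delta=22, new_sum=61+(22)=83 <-- matches target
Option D: A[0] 25->-1, delta=-26, new_sum=61+(-26)=35

Answer: C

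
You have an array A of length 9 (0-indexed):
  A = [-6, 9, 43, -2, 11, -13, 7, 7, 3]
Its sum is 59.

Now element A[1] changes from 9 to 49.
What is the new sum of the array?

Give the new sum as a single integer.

Old value at index 1: 9
New value at index 1: 49
Delta = 49 - 9 = 40
New sum = old_sum + delta = 59 + (40) = 99

Answer: 99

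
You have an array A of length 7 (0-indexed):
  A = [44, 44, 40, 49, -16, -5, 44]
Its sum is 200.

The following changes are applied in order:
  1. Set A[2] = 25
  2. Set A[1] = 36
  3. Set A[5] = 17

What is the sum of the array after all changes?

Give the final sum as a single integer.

Answer: 199

Derivation:
Initial sum: 200
Change 1: A[2] 40 -> 25, delta = -15, sum = 185
Change 2: A[1] 44 -> 36, delta = -8, sum = 177
Change 3: A[5] -5 -> 17, delta = 22, sum = 199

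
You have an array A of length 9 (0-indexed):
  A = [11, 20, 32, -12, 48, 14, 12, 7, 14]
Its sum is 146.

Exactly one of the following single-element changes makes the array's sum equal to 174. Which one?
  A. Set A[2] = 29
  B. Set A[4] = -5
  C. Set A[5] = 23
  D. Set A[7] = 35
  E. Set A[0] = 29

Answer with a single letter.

Answer: D

Derivation:
Option A: A[2] 32->29, delta=-3, new_sum=146+(-3)=143
Option B: A[4] 48->-5, delta=-53, new_sum=146+(-53)=93
Option C: A[5] 14->23, delta=9, new_sum=146+(9)=155
Option D: A[7] 7->35, delta=28, new_sum=146+(28)=174 <-- matches target
Option E: A[0] 11->29, delta=18, new_sum=146+(18)=164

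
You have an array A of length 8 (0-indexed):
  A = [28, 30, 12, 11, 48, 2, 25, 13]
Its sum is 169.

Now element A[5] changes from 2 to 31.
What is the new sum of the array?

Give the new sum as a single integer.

Old value at index 5: 2
New value at index 5: 31
Delta = 31 - 2 = 29
New sum = old_sum + delta = 169 + (29) = 198

Answer: 198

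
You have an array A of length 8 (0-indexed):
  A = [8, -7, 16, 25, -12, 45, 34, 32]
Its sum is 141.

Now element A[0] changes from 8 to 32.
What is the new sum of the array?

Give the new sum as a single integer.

Old value at index 0: 8
New value at index 0: 32
Delta = 32 - 8 = 24
New sum = old_sum + delta = 141 + (24) = 165

Answer: 165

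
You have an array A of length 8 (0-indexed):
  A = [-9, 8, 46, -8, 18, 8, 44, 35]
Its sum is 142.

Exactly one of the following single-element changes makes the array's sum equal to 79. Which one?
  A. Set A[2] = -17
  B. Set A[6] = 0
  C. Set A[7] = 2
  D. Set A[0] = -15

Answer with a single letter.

Option A: A[2] 46->-17, delta=-63, new_sum=142+(-63)=79 <-- matches target
Option B: A[6] 44->0, delta=-44, new_sum=142+(-44)=98
Option C: A[7] 35->2, delta=-33, new_sum=142+(-33)=109
Option D: A[0] -9->-15, delta=-6, new_sum=142+(-6)=136

Answer: A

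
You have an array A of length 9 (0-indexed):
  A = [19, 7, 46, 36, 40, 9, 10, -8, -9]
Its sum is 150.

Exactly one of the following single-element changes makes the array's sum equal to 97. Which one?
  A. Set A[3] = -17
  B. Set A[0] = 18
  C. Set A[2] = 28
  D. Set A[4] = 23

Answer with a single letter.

Option A: A[3] 36->-17, delta=-53, new_sum=150+(-53)=97 <-- matches target
Option B: A[0] 19->18, delta=-1, new_sum=150+(-1)=149
Option C: A[2] 46->28, delta=-18, new_sum=150+(-18)=132
Option D: A[4] 40->23, delta=-17, new_sum=150+(-17)=133

Answer: A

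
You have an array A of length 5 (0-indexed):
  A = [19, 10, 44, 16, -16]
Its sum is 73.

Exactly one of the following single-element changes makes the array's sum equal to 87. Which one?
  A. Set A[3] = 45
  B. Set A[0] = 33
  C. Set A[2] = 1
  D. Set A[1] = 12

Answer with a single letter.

Answer: B

Derivation:
Option A: A[3] 16->45, delta=29, new_sum=73+(29)=102
Option B: A[0] 19->33, delta=14, new_sum=73+(14)=87 <-- matches target
Option C: A[2] 44->1, delta=-43, new_sum=73+(-43)=30
Option D: A[1] 10->12, delta=2, new_sum=73+(2)=75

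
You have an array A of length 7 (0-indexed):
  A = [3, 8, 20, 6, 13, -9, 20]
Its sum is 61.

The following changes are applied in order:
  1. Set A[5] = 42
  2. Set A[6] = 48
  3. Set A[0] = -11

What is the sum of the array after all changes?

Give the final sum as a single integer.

Answer: 126

Derivation:
Initial sum: 61
Change 1: A[5] -9 -> 42, delta = 51, sum = 112
Change 2: A[6] 20 -> 48, delta = 28, sum = 140
Change 3: A[0] 3 -> -11, delta = -14, sum = 126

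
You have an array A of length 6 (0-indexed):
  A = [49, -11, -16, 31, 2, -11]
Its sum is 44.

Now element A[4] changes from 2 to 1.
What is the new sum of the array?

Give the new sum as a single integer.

Old value at index 4: 2
New value at index 4: 1
Delta = 1 - 2 = -1
New sum = old_sum + delta = 44 + (-1) = 43

Answer: 43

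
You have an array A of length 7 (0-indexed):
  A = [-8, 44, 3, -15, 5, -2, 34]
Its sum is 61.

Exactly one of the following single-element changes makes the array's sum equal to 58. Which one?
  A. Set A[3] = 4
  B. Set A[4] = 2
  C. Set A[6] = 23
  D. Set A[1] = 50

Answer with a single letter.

Option A: A[3] -15->4, delta=19, new_sum=61+(19)=80
Option B: A[4] 5->2, delta=-3, new_sum=61+(-3)=58 <-- matches target
Option C: A[6] 34->23, delta=-11, new_sum=61+(-11)=50
Option D: A[1] 44->50, delta=6, new_sum=61+(6)=67

Answer: B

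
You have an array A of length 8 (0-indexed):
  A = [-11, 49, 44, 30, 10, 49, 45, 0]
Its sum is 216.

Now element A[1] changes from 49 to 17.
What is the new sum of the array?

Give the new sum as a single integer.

Old value at index 1: 49
New value at index 1: 17
Delta = 17 - 49 = -32
New sum = old_sum + delta = 216 + (-32) = 184

Answer: 184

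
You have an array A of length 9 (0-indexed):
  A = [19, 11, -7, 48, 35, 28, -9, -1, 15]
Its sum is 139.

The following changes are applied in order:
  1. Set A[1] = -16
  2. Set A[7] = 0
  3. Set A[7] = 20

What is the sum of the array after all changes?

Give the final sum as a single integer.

Answer: 133

Derivation:
Initial sum: 139
Change 1: A[1] 11 -> -16, delta = -27, sum = 112
Change 2: A[7] -1 -> 0, delta = 1, sum = 113
Change 3: A[7] 0 -> 20, delta = 20, sum = 133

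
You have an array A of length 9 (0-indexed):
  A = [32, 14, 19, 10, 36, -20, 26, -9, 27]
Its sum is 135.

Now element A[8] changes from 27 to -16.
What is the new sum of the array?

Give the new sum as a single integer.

Old value at index 8: 27
New value at index 8: -16
Delta = -16 - 27 = -43
New sum = old_sum + delta = 135 + (-43) = 92

Answer: 92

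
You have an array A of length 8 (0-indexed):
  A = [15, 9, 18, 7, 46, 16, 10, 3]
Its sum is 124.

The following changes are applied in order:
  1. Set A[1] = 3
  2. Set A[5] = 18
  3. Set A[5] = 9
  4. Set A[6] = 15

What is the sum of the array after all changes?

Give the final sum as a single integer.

Initial sum: 124
Change 1: A[1] 9 -> 3, delta = -6, sum = 118
Change 2: A[5] 16 -> 18, delta = 2, sum = 120
Change 3: A[5] 18 -> 9, delta = -9, sum = 111
Change 4: A[6] 10 -> 15, delta = 5, sum = 116

Answer: 116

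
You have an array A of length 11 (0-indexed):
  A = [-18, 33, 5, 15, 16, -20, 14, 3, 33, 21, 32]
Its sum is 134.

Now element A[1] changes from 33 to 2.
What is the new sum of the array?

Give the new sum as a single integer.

Answer: 103

Derivation:
Old value at index 1: 33
New value at index 1: 2
Delta = 2 - 33 = -31
New sum = old_sum + delta = 134 + (-31) = 103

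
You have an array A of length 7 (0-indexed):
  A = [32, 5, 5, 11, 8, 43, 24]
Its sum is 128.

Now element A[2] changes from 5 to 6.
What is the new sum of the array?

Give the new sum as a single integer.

Answer: 129

Derivation:
Old value at index 2: 5
New value at index 2: 6
Delta = 6 - 5 = 1
New sum = old_sum + delta = 128 + (1) = 129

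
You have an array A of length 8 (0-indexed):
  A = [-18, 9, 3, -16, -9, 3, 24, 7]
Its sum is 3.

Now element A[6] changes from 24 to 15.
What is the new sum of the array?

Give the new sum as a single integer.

Old value at index 6: 24
New value at index 6: 15
Delta = 15 - 24 = -9
New sum = old_sum + delta = 3 + (-9) = -6

Answer: -6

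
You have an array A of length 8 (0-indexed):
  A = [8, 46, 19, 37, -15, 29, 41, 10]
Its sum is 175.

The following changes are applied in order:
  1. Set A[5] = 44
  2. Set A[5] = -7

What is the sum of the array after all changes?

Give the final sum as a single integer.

Initial sum: 175
Change 1: A[5] 29 -> 44, delta = 15, sum = 190
Change 2: A[5] 44 -> -7, delta = -51, sum = 139

Answer: 139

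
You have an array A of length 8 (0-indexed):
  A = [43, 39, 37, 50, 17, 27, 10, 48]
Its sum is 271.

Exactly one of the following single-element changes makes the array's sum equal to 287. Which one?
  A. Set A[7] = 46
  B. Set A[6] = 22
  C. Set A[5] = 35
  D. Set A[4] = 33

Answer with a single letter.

Answer: D

Derivation:
Option A: A[7] 48->46, delta=-2, new_sum=271+(-2)=269
Option B: A[6] 10->22, delta=12, new_sum=271+(12)=283
Option C: A[5] 27->35, delta=8, new_sum=271+(8)=279
Option D: A[4] 17->33, delta=16, new_sum=271+(16)=287 <-- matches target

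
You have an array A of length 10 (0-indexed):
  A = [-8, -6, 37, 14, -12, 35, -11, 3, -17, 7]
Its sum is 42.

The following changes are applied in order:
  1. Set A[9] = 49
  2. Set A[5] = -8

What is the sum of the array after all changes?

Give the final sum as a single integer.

Initial sum: 42
Change 1: A[9] 7 -> 49, delta = 42, sum = 84
Change 2: A[5] 35 -> -8, delta = -43, sum = 41

Answer: 41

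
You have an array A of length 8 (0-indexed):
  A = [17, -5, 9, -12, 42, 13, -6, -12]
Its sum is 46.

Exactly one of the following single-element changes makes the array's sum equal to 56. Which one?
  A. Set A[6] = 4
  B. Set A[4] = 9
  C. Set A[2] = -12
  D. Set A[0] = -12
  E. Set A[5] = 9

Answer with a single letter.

Answer: A

Derivation:
Option A: A[6] -6->4, delta=10, new_sum=46+(10)=56 <-- matches target
Option B: A[4] 42->9, delta=-33, new_sum=46+(-33)=13
Option C: A[2] 9->-12, delta=-21, new_sum=46+(-21)=25
Option D: A[0] 17->-12, delta=-29, new_sum=46+(-29)=17
Option E: A[5] 13->9, delta=-4, new_sum=46+(-4)=42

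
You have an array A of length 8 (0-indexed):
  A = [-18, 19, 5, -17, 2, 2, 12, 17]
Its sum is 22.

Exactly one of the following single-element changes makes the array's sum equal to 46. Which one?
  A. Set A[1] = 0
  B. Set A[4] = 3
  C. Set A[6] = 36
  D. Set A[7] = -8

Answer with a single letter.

Option A: A[1] 19->0, delta=-19, new_sum=22+(-19)=3
Option B: A[4] 2->3, delta=1, new_sum=22+(1)=23
Option C: A[6] 12->36, delta=24, new_sum=22+(24)=46 <-- matches target
Option D: A[7] 17->-8, delta=-25, new_sum=22+(-25)=-3

Answer: C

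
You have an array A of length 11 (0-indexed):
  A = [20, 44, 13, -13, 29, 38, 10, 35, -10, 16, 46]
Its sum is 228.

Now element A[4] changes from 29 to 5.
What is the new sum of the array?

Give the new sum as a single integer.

Old value at index 4: 29
New value at index 4: 5
Delta = 5 - 29 = -24
New sum = old_sum + delta = 228 + (-24) = 204

Answer: 204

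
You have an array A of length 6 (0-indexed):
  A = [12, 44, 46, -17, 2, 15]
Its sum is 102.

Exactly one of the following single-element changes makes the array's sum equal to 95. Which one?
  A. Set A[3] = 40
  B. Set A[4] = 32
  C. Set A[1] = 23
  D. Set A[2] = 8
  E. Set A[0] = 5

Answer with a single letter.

Answer: E

Derivation:
Option A: A[3] -17->40, delta=57, new_sum=102+(57)=159
Option B: A[4] 2->32, delta=30, new_sum=102+(30)=132
Option C: A[1] 44->23, delta=-21, new_sum=102+(-21)=81
Option D: A[2] 46->8, delta=-38, new_sum=102+(-38)=64
Option E: A[0] 12->5, delta=-7, new_sum=102+(-7)=95 <-- matches target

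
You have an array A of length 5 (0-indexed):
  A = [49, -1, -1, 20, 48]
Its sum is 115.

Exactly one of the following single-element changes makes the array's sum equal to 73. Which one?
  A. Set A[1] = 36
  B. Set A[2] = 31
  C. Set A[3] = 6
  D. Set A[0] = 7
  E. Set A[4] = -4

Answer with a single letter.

Option A: A[1] -1->36, delta=37, new_sum=115+(37)=152
Option B: A[2] -1->31, delta=32, new_sum=115+(32)=147
Option C: A[3] 20->6, delta=-14, new_sum=115+(-14)=101
Option D: A[0] 49->7, delta=-42, new_sum=115+(-42)=73 <-- matches target
Option E: A[4] 48->-4, delta=-52, new_sum=115+(-52)=63

Answer: D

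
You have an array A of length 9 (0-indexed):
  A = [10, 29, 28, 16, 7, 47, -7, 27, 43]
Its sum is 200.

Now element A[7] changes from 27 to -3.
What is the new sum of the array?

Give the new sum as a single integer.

Old value at index 7: 27
New value at index 7: -3
Delta = -3 - 27 = -30
New sum = old_sum + delta = 200 + (-30) = 170

Answer: 170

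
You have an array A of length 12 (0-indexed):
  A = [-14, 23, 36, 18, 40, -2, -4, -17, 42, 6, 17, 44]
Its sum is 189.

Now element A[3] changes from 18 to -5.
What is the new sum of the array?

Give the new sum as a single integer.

Answer: 166

Derivation:
Old value at index 3: 18
New value at index 3: -5
Delta = -5 - 18 = -23
New sum = old_sum + delta = 189 + (-23) = 166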